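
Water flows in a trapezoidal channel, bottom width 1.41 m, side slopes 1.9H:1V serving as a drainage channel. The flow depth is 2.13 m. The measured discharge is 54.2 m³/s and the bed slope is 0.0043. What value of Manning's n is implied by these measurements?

With bottom width b = 1.41 m and side slope z = 1.9: A = (b + zy)y = (1.41 + 1.9×2.13)×2.13 = 11.62 m²; P = b + 2y√(1+z²) = 1.41 + 2×2.13×2.147 = 10.56 m.
Hydraulic radius R = A/P = 11.62/10.56 = 1.101 m.
Rearranging Manning's equation: n = (1/Q) A R^(2/3) S^(1/2) = (1/54.2) × 11.62 × 1.101^(2/3) × √0.0043 = 0.015.

n = 0.015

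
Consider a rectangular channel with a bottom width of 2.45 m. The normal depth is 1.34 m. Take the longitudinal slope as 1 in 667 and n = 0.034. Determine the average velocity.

Flow area A = b·y = 2.45 × 1.34 = 3.283 m². Wetted perimeter P = b + 2y = 2.45 + 2×1.34 = 5.13 m.
Hydraulic radius R = A/P = 3.283/5.13 = 0.64 m.
From Manning's equation, V = (1/n) R^(2/3) S^(1/2) = (1/0.034) × 0.64^(2/3) × 0.001499^(1/2) = 0.846 m/s.

V = 0.846 m/s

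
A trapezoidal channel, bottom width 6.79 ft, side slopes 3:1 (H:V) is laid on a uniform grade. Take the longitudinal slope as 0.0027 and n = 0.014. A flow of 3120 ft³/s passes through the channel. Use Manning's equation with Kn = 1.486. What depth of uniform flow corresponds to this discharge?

y_n = 7.54 ft

Manning's equation rearranged: A R^(2/3) = nQ / (1.486·√S) = 0.014 × 3120 / (1.486 × √0.0027) = 565.7.
Try y = 8.25 ft: A R^(2/3) = 700 — over.
Try y = 5.91 ft: A R^(2/3) = 320 — short.
Try y = 7.54 ft: A R^(2/3) = 565.3 — ≈ 565.7.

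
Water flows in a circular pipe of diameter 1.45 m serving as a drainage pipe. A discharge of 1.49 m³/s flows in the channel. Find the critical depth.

At critical depth, Q² T / (g A³) = 1, i.e. A³/T = Q²/g = 1.49²/9.81 = 0.2263.
At y = 0.453 m: A³/T = 0.06368 — short.
At y = 0.73 m: A³/T = 0.3985 — over.
At y = 0.63 m: A³/T = 0.2268 — ≈ 0.2263.

y_c = 0.63 m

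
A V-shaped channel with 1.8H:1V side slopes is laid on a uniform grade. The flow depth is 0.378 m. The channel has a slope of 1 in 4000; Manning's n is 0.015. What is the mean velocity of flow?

For a triangular section with side slope z = 1.8: A = zy² = 1.8×0.378² = 0.2572 m²; P = 2y√(1+z²) = 2×0.378×2.059 = 1.557 m.
Hydraulic radius R = A/P = 0.2572/1.557 = 0.1652 m.
From Manning's equation, V = (1/n) R^(2/3) S^(1/2) = (1/0.015) × 0.1652^(2/3) × 0.00025^(1/2) = 0.317 m/s.

V = 0.317 m/s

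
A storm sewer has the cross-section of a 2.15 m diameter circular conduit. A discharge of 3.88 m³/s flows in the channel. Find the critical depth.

y_c = 0.92 m

At critical depth, Q² T / (g A³) = 1, i.e. A³/T = Q²/g = 3.88²/9.81 = 1.535.
At y = 1.05 m: A³/T = 2.543 — high.
At y = 0.92 m: A³/T = 1.534 — matches.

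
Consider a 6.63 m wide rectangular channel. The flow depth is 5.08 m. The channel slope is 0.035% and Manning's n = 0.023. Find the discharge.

Q = 43.6 m³/s

Flow area A = b·y = 6.63 × 5.08 = 33.68 m². Wetted perimeter P = b + 2y = 6.63 + 2×5.08 = 16.79 m.
Hydraulic radius R = A/P = 33.68/16.79 = 2.006 m.
Manning's equation: Q = (1/n) A R^(2/3) S^(1/2) = (1/0.023) × 33.68 × 2.006^(2/3) × 0.00035^(1/2) = 43.6 m³/s.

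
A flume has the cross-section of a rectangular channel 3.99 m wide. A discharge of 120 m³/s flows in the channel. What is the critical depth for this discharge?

y_c = 4.52 m

For a rectangular channel, critical depth y_c = (q²/g)^(1/3) where q = Q/b = 120/3.99 = 30.08 m²/s.
So y_c = (30.08²/9.81)^(1/3) = 4.52 m.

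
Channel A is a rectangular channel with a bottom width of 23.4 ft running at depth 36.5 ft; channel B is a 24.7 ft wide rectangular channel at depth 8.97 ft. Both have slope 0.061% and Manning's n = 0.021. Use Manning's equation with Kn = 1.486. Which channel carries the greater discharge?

channel A

Channel A: Flow area A = b·y = 23.4 × 36.5 = 854.1 ft². Wetted perimeter P = b + 2y = 23.4 + 2×36.5 = 96.4 ft. Hydraulic radius R = A/P = 854.1/96.4 = 8.86 ft. Q_A = (1.486/0.021)·854.1·8.86^(2/3)·√0.00061 = 6391 ft³/s.
Channel B: Flow area A = b·y = 24.7 × 8.97 = 221.6 ft². Wetted perimeter P = b + 2y = 24.7 + 2×8.97 = 42.64 ft. Hydraulic radius R = A/P = 221.6/42.64 = 5.196 ft. Q_B = (1.486/0.021)·221.6·5.196^(2/3)·√0.00061 = 1162 ft³/s.
Q_A = 6391 ft³/s vs Q_B = 1162 ft³/s, so channel A carries more.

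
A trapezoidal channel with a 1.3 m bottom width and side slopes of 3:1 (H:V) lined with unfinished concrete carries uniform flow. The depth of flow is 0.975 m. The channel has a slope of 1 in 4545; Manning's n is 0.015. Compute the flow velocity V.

With bottom width b = 1.3 m and side slope z = 3: A = (b + zy)y = (1.3 + 3×0.975)×0.975 = 4.119 m²; P = b + 2y√(1+z²) = 1.3 + 2×0.975×3.162 = 7.466 m.
Hydraulic radius R = A/P = 4.119/7.466 = 0.5517 m.
From Manning's equation, V = (1/n) R^(2/3) S^(1/2) = (1/0.015) × 0.5517^(2/3) × 0.00022^(1/2) = 0.665 m/s.

V = 0.665 m/s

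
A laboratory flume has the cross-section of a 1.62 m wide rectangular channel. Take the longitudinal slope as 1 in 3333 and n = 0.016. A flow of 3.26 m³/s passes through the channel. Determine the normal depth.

Manning's equation rearranged: A R^(2/3) = nQ / (1·√S) = 0.016 × 3.26 / (√0.0003) = 3.011.
Try y = 3.17 m: A R^(2/3) = 3.834 — over.
Try y = 2.19 m: A R^(2/3) = 2.499 — short.
Try y = 2.57 m: A R^(2/3) = 3.014 — matches.

y_n = 2.57 m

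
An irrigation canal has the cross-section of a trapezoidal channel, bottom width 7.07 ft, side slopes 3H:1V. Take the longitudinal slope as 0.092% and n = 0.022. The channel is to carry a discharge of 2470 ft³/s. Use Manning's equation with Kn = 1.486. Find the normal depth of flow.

y_n = 10.3 ft

Manning's equation rearranged: A R^(2/3) = nQ / (1.486·√S) = 0.022 × 2470 / (1.486 × √0.00092) = 1206.
Trying y = 7.38 ft: A R^(2/3) = 544.2 — too small.
Trying y = 12.6 ft: A R^(2/3) = 1972 — too large.
Trying y = 10.3 ft: A R^(2/3) = 1206 — ≈ 1206.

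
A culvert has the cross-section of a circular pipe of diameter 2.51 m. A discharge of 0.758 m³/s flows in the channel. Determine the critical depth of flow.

At critical depth, Q² T / (g A³) = 1, i.e. A³/T = Q²/g = 0.758²/9.81 = 0.05857.
Try y = 0.455 m: A³/T = 0.1184 — over.
Try y = 0.323 m: A³/T = 0.03073 — short.
Try y = 0.38 m: A³/T = 0.05833 — close enough.

y_c = 0.38 m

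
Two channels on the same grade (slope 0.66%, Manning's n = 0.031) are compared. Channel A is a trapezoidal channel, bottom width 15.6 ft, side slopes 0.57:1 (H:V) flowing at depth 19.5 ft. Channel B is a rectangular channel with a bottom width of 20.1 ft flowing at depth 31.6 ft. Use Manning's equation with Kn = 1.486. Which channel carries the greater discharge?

Channel A: With bottom width b = 15.6 ft and side slope z = 0.57: A = (b + zy)y = (15.6 + 0.57×19.5)×19.5 = 520.9 ft²; P = b + 2y√(1+z²) = 15.6 + 2×19.5×1.151 = 60.49 ft. Hydraulic radius R = A/P = 520.9/60.49 = 8.612 ft. Q_A = (1.486/0.031)·520.9·8.612^(2/3)·√0.0066 = 8524 ft³/s.
Channel B: Flow area A = b·y = 20.1 × 31.6 = 635.2 ft². Wetted perimeter P = b + 2y = 20.1 + 2×31.6 = 83.3 ft. Hydraulic radius R = A/P = 635.2/83.3 = 7.625 ft. Q_B = (1.486/0.031)·635.2·7.625^(2/3)·√0.0066 = 9582 ft³/s.
Q_A = 8524 ft³/s vs Q_B = 9582 ft³/s, so channel B carries more.

channel B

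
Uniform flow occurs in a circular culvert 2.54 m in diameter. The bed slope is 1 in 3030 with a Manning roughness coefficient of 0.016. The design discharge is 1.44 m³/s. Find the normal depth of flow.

y_n = 1.02 m

Manning's equation rearranged: A R^(2/3) = nQ / (1·√S) = 0.016 × 1.44 / (√0.00033) = 1.268.
Trying y = 1.22 m: A R^(2/3) = 1.747 — too large.
Trying y = 0.896 m: A R^(2/3) = 0.999 — too small.
Trying y = 1.02 m: A R^(2/3) = 1.271 — ≈ 1.268.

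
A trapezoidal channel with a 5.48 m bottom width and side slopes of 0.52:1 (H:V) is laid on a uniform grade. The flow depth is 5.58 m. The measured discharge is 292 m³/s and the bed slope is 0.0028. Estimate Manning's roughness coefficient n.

n = 0.016

With bottom width b = 5.48 m and side slope z = 0.52: A = (b + zy)y = (5.48 + 0.52×5.58)×5.58 = 46.77 m²; P = b + 2y√(1+z²) = 5.48 + 2×5.58×1.127 = 18.06 m.
Hydraulic radius R = A/P = 46.77/18.06 = 2.59 m.
Rearranging Manning's equation: n = (1/Q) A R^(2/3) S^(1/2) = (1/292) × 46.77 × 2.59^(2/3) × √0.0028 = 0.016.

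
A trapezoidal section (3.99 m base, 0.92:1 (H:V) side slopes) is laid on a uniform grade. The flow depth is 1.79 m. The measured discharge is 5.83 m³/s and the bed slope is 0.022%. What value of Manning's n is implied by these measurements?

With bottom width b = 3.99 m and side slope z = 0.92: A = (b + zy)y = (3.99 + 0.92×1.79)×1.79 = 10.09 m²; P = b + 2y√(1+z²) = 3.99 + 2×1.79×1.359 = 8.855 m.
Hydraulic radius R = A/P = 10.09/8.855 = 1.14 m.
Rearranging Manning's equation: n = (1/Q) A R^(2/3) S^(1/2) = (1/5.83) × 10.09 × 1.14^(2/3) × √0.00022 = 0.028.

n = 0.028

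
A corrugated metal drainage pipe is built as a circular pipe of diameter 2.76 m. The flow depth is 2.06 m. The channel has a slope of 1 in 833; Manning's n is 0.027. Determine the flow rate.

Q = 5.44 m³/s

For a circular section of diameter D = 2.76 m at depth y = 2.06 m, the central angle is θ = 2 arccos(1 − 2y/D) = 4.172 rad. Then A = (D²/8)(θ − sin θ) = 4.789 m² and P = Dθ/2 = 5.757 m.
Hydraulic radius R = A/P = 4.789/5.757 = 0.8318 m.
Manning's equation: Q = (1/n) A R^(2/3) S^(1/2) = (1/0.027) × 4.789 × 0.8318^(2/3) × 0.0012^(1/2) = 5.44 m³/s.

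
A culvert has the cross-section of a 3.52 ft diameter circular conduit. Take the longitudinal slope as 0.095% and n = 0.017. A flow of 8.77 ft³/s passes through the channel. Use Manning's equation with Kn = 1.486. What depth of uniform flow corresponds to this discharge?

Manning's equation rearranged: A R^(2/3) = nQ / (1.486·√S) = 0.017 × 8.77 / (1.486 × √0.00095) = 3.255.
At y = 1.12 ft: A R^(2/3) = 1.96 — too small.
At y = 1.73 ft: A R^(2/3) = 4.339 — too large.
At y = 1.47 ft: A R^(2/3) = 3.257 — ≈ 3.255.

y_n = 1.47 ft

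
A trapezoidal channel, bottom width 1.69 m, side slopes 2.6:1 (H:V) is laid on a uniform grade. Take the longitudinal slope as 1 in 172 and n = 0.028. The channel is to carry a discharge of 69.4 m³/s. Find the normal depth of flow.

Manning's equation rearranged: A R^(2/3) = nQ / (1·√S) = 0.028 × 69.4 / (√0.005814) = 25.48.
At y = 3.18 m: A R^(2/3) = 43.89 — high.
At y = 2.22 m: A R^(2/3) = 18.48 — low.
At y = 2.54 m: A R^(2/3) = 25.48 — ≈ 25.48.

y_n = 2.54 m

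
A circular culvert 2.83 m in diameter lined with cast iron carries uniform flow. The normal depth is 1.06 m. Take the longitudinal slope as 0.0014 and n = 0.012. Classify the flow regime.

subcritical

For a circular section of diameter D = 2.83 m at depth y = 1.06 m, the central angle is θ = 2 arccos(1 − 2y/D) = 2.634 rad. Then A = (D²/8)(θ − sin θ) = 2.151 m² and P = Dθ/2 = 3.728 m.
Hydraulic radius R = A/P = 2.151/3.728 = 0.5771 m.
V = (1/n) R^(2/3) √S = (1/0.012) × 0.5771^(2/3) × √0.0014 = 2.161 m/s. Hydraulic depth D_h = A/T = 2.151/2.739 = 0.7852 m.
Froude number Fr = V/√(g·D_h) = 2.161/√(9.81×0.7852) = 0.779, which is less than 1, so the flow is subcritical.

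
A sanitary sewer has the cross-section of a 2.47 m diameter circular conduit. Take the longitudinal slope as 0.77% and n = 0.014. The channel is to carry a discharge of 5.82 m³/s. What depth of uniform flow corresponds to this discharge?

Manning's equation rearranged: A R^(2/3) = nQ / (1·√S) = 0.014 × 5.82 / (√0.0077) = 0.9286.
Try y = 0.68 m: A R^(2/3) = 0.5756 — too small.
Try y = 0.872 m: A R^(2/3) = 0.9286 — ≈ 0.9286.

y_n = 0.872 m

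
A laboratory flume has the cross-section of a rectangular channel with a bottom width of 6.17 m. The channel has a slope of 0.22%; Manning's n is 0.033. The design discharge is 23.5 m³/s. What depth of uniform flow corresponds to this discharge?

y_n = 2.25 m

Manning's equation rearranged: A R^(2/3) = nQ / (1·√S) = 0.033 × 23.5 / (√0.0022) = 16.53.
Try y = 2.54 m: A R^(2/3) = 19.55 — too large.
Try y = 1.56 m: A R^(2/3) = 9.855 — too small.
Try y = 2.25 m: A R^(2/3) = 16.55 — close enough.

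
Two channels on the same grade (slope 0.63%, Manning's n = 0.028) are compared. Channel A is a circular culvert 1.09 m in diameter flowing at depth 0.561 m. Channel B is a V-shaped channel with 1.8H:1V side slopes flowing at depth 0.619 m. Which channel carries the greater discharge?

channel B

Channel A: For a circular section of diameter D = 1.09 m at depth y = 0.561 m, the central angle is θ = 2 arccos(1 − 2y/D) = 3.2 rad. Then A = (D²/8)(θ − sin θ) = 0.484 m² and P = Dθ/2 = 1.744 m. Hydraulic radius R = A/P = 0.484/1.744 = 0.2775 m. Q_A = (1/0.028)·0.484·0.2775^(2/3)·√0.0063 = 0.5837 m³/s.
Channel B: For a triangular section with side slope z = 1.8: A = zy² = 1.8×0.619² = 0.6897 m²; P = 2y√(1+z²) = 2×0.619×2.059 = 2.549 m. Hydraulic radius R = A/P = 0.6897/2.549 = 0.2706 m. Q_B = (1/0.028)·0.6897·0.2706^(2/3)·√0.0063 = 0.8178 m³/s.
Q_A = 0.5837 m³/s vs Q_B = 0.8178 m³/s, so channel B carries more.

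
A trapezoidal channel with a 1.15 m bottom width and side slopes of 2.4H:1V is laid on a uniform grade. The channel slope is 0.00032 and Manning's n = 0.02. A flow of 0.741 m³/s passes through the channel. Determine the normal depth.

Manning's equation rearranged: A R^(2/3) = nQ / (1·√S) = 0.02 × 0.741 / (√0.00032) = 0.8285.
Try y = 0.69 m: A R^(2/3) = 1.066 — over.
Try y = 0.502 m: A R^(2/3) = 0.5465 — short.
Try y = 0.613 m: A R^(2/3) = 0.8288 — close enough.

y_n = 0.613 m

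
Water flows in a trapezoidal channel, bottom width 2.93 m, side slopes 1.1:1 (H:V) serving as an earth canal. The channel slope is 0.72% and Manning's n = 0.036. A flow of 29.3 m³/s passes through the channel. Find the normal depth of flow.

Manning's equation rearranged: A R^(2/3) = nQ / (1·√S) = 0.036 × 29.3 / (√0.0072) = 12.43.
Trying y = 1.54 m: A R^(2/3) = 6.874 — short.
Trying y = 2.37 m: A R^(2/3) = 15.75 — over.
Trying y = 2.1 m: A R^(2/3) = 12.42 — ≈ 12.43.

y_n = 2.1 m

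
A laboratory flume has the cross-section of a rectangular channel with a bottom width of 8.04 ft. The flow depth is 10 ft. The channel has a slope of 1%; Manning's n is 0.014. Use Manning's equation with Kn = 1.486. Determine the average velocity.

Flow area A = b·y = 8.04 × 10 = 80.4 ft². Wetted perimeter P = b + 2y = 8.04 + 2×10 = 28.04 ft.
Hydraulic radius R = A/P = 80.4/28.04 = 2.867 ft.
From Manning's equation, V = (1.486/n) R^(2/3) S^(1/2) = (1.486/0.014) × 2.867^(2/3) × 0.01^(1/2) = 21.4 ft/s.

V = 21.4 ft/s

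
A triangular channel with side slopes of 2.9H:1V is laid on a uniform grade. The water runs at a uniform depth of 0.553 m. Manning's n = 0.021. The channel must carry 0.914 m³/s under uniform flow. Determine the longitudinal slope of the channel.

S = 0.0028

For a triangular section with side slope z = 2.9: A = zy² = 2.9×0.553² = 0.8868 m²; P = 2y√(1+z²) = 2×0.553×3.068 = 3.393 m.
Hydraulic radius R = A/P = 0.8868/3.393 = 0.2614 m.
From Manning's equation, S = [nQ / (1 A R^(2/3))]² = [0.021 × 0.914 / (1 × 0.8868 × 0.2614^(2/3))]² = 0.0028.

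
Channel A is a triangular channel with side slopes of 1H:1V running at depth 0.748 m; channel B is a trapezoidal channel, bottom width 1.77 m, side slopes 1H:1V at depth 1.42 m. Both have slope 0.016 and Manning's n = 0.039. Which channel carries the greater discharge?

Channel A: For a triangular section with side slope z = 1: A = zy² = 1×0.748² = 0.5595 m²; P = 2y√(1+z²) = 2×0.748×1.414 = 2.116 m. Hydraulic radius R = A/P = 0.5595/2.116 = 0.2645 m. Q_A = (1/0.039)·0.5595·0.2645^(2/3)·√0.016 = 0.7477 m³/s.
Channel B: With bottom width b = 1.77 m and side slope z = 1: A = (b + zy)y = (1.77 + 1×1.42)×1.42 = 4.53 m²; P = b + 2y√(1+z²) = 1.77 + 2×1.42×1.414 = 5.786 m. Hydraulic radius R = A/P = 4.53/5.786 = 0.7828 m. Q_B = (1/0.039)·4.53·0.7828^(2/3)·√0.016 = 12.48 m³/s.
Q_A = 0.7477 m³/s vs Q_B = 12.48 m³/s, so channel B carries more.

channel B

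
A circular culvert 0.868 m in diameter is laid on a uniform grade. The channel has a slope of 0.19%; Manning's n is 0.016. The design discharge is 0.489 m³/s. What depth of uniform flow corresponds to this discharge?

y_n = 0.609 m

Manning's equation rearranged: A R^(2/3) = nQ / (1·√S) = 0.016 × 0.489 / (√0.0019) = 0.1795.
At y = 0.709 m: A R^(2/3) = 0.213 — over.
At y = 0.493 m: A R^(2/3) = 0.1318 — short.
At y = 0.609 m: A R^(2/3) = 0.1794 — close enough.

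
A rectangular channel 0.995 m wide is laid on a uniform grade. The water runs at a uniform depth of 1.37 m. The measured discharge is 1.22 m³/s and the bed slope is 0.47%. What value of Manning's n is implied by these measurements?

n = 0.0391

Flow area A = b·y = 0.995 × 1.37 = 1.363 m². Wetted perimeter P = b + 2y = 0.995 + 2×1.37 = 3.735 m.
Hydraulic radius R = A/P = 1.363/3.735 = 0.365 m.
Rearranging Manning's equation: n = (1/Q) A R^(2/3) S^(1/2) = (1/1.22) × 1.363 × 0.365^(2/3) × √0.0047 = 0.0391.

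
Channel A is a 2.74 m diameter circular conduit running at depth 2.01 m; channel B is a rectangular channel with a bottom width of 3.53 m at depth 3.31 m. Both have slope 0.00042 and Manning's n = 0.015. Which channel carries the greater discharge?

Channel A: For a circular section of diameter D = 2.74 m at depth y = 2.01 m, the central angle is θ = 2 arccos(1 − 2y/D) = 4.114 rad. Then A = (D²/8)(θ − sin θ) = 4.636 m² and P = Dθ/2 = 5.636 m. Hydraulic radius R = A/P = 4.636/5.636 = 0.8226 m. Q_A = (1/0.015)·4.636·0.8226^(2/3)·√0.00042 = 5.56 m³/s.
Channel B: Flow area A = b·y = 3.53 × 3.31 = 11.68 m². Wetted perimeter P = b + 2y = 3.53 + 2×3.31 = 10.15 m. Hydraulic radius R = A/P = 11.68/10.15 = 1.151 m. Q_B = (1/0.015)·11.68·1.151^(2/3)·√0.00042 = 17.53 m³/s.
Q_A = 5.56 m³/s vs Q_B = 17.53 m³/s, so channel B carries more.

channel B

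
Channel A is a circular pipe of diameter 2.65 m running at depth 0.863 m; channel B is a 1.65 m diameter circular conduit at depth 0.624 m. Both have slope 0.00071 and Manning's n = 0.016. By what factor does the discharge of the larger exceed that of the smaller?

2.67

Channel A: For a circular section of diameter D = 2.65 m at depth y = 0.863 m, the central angle is θ = 2 arccos(1 − 2y/D) = 2.429 rad. Then A = (D²/8)(θ − sin θ) = 1.559 m² and P = Dθ/2 = 3.219 m. Hydraulic radius R = A/P = 1.559/3.219 = 0.4843 m. Q_A = (1/0.016)·1.559·0.4843^(2/3)·√0.00071 = 1.601 m³/s.
Channel B: For a circular section of diameter D = 1.65 m at depth y = 0.624 m, the central angle is θ = 2 arccos(1 − 2y/D) = 2.649 rad. Then A = (D²/8)(θ − sin θ) = 0.7408 m² and P = Dθ/2 = 2.186 m. Hydraulic radius R = A/P = 0.7408/2.186 = 0.3389 m. Q_B = (1/0.016)·0.7408·0.3389^(2/3)·√0.00071 = 0.5997 m³/s.
The larger discharge is 1.601 m³/s and the smaller is 0.5997 m³/s; the ratio is 2.67.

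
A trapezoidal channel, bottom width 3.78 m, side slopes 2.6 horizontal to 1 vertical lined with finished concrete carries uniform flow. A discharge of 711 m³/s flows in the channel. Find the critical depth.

y_c = 6.18 m

At critical depth, Q² T / (g A³) = 1, i.e. A³/T = Q²/g = 711²/9.81 = 51530.
Trying y = 4.97 m: A³/T = 19310 — short.
Trying y = 6.18 m: A³/T = 51380 — matches.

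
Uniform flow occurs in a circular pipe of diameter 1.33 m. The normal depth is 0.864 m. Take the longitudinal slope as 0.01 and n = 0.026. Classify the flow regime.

subcritical

For a circular section of diameter D = 1.33 m at depth y = 0.864 m, the central angle is θ = 2 arccos(1 − 2y/D) = 3.749 rad. Then A = (D²/8)(θ − sin θ) = 0.9553 m² and P = Dθ/2 = 2.493 m.
Hydraulic radius R = A/P = 0.9553/2.493 = 0.3831 m.
V = (1/n) R^(2/3) √S = (1/0.026) × 0.3831^(2/3) × √0.01 = 2.029 m/s. Hydraulic depth D_h = A/T = 0.9553/1.269 = 0.7528 m.
Froude number Fr = V/√(g·D_h) = 2.029/√(9.81×0.7528) = 0.747, which is less than 1, so the flow is subcritical.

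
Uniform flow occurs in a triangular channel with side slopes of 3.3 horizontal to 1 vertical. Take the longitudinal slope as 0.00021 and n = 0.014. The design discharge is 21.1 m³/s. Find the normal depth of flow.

Manning's equation rearranged: A R^(2/3) = nQ / (1·√S) = 0.014 × 21.1 / (√0.00021) = 20.38.
Trying y = 1.92 m: A R^(2/3) = 11.5 — short.
Trying y = 2.38 m: A R^(2/3) = 20.39 — matches.

y_n = 2.38 m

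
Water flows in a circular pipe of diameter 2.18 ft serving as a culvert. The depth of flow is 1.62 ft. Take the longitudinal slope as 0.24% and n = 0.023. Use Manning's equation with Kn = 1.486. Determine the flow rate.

Q = 7.11 ft³/s

For a circular section of diameter D = 2.18 ft at depth y = 1.62 ft, the central angle is θ = 2 arccos(1 − 2y/D) = 4.157 rad. Then A = (D²/8)(θ − sin θ) = 2.974 ft² and P = Dθ/2 = 4.531 ft.
Hydraulic radius R = A/P = 2.974/4.531 = 0.6564 ft.
Manning's equation: Q = (1.486/n) A R^(2/3) S^(1/2) = (1.486/0.023) × 2.974 × 0.6564^(2/3) × 0.0024^(1/2) = 7.11 ft³/s.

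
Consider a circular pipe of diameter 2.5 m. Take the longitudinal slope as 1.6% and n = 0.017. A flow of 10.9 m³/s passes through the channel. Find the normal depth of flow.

y_n = 1.11 m

Manning's equation rearranged: A R^(2/3) = nQ / (1·√S) = 0.017 × 10.9 / (√0.016) = 1.465.
At y = 1.39 m: A R^(2/3) = 2.139 — too large.
At y = 0.84 m: A R^(2/3) = 0.8734 — too small.
At y = 1.11 m: A R^(2/3) = 1.46 — matches.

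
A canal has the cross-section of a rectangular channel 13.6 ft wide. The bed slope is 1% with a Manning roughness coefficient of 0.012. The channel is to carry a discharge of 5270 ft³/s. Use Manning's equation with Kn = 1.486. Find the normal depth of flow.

y_n = 11.8 ft

Manning's equation rearranged: A R^(2/3) = nQ / (1.486·√S) = 0.012 × 5270 / (1.486 × √0.01) = 425.6.
Try y = 13.1 ft: A R^(2/3) = 483.9 — too large.
Try y = 11.8 ft: A R^(2/3) = 425.3 — ≈ 425.6.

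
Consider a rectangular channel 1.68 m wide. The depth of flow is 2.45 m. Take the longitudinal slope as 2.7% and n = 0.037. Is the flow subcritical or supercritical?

Flow area A = b·y = 1.68 × 2.45 = 4.116 m². Wetted perimeter P = b + 2y = 1.68 + 2×2.45 = 6.58 m.
Hydraulic radius R = A/P = 4.116/6.58 = 0.6255 m.
V = (1/n) R^(2/3) √S = (1/0.037) × 0.6255^(2/3) × √0.027 = 3.248 m/s. Hydraulic depth D_h = A/T = 4.116/1.68 = 2.45 m.
Froude number Fr = V/√(g·D_h) = 3.248/√(9.81×2.45) = 0.663, which is less than 1, so the flow is subcritical.

subcritical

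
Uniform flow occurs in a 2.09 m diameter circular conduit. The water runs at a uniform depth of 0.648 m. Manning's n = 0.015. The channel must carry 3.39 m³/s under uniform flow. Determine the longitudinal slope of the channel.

For a circular section of diameter D = 2.09 m at depth y = 0.648 m, the central angle is θ = 2 arccos(1 − 2y/D) = 2.362 rad. Then A = (D²/8)(θ − sin θ) = 0.906 m² and P = Dθ/2 = 2.469 m.
Hydraulic radius R = A/P = 0.906/2.469 = 0.367 m.
From Manning's equation, S = [nQ / (1 A R^(2/3))]² = [0.015 × 3.39 / (1 × 0.906 × 0.367^(2/3))]² = 0.012.

S = 0.012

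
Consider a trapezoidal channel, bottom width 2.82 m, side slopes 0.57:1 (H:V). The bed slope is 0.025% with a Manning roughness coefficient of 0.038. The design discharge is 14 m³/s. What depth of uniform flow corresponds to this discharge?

Manning's equation rearranged: A R^(2/3) = nQ / (1·√S) = 0.038 × 14 / (√0.00025) = 33.65.
Trying y = 4.77 m: A R^(2/3) = 40.73 — too large.
Trying y = 3.8 m: A R^(2/3) = 26.33 — too small.
Trying y = 4.32 m: A R^(2/3) = 33.61 — close enough.

y_n = 4.32 m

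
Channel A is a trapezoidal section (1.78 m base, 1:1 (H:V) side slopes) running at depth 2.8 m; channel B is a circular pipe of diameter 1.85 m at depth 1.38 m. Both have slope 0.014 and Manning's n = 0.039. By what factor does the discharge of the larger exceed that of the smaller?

Channel A: With bottom width b = 1.78 m and side slope z = 1: A = (b + zy)y = (1.78 + 1×2.8)×2.8 = 12.82 m²; P = b + 2y√(1+z²) = 1.78 + 2×2.8×1.414 = 9.7 m. Hydraulic radius R = A/P = 12.82/9.7 = 1.322 m. Q_A = (1/0.039)·12.82·1.322^(2/3)·√0.014 = 46.87 m³/s.
Channel B: For a circular section of diameter D = 1.85 m at depth y = 1.38 m, the central angle is θ = 2 arccos(1 − 2y/D) = 4.17 rad. Then A = (D²/8)(θ − sin θ) = 2.15 m² and P = Dθ/2 = 3.857 m. Hydraulic radius R = A/P = 2.15/3.857 = 0.5575 m. Q_B = (1/0.039)·2.15·0.5575^(2/3)·√0.014 = 4.419 m³/s.
The larger discharge is 46.87 m³/s and the smaller is 4.419 m³/s; the ratio is 10.6.

10.6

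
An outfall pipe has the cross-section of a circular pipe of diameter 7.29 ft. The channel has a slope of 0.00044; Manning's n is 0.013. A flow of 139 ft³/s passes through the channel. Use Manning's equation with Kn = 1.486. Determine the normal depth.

Manning's equation rearranged: A R^(2/3) = nQ / (1.486·√S) = 0.013 × 139 / (1.486 × √0.00044) = 57.97.
At y = 4.61 ft: A R^(2/3) = 45.27 — too small.
At y = 6.53 ft: A R^(2/3) = 66.24 — too large.
At y = 5.57 ft: A R^(2/3) = 58 — matches.

y_n = 5.57 ft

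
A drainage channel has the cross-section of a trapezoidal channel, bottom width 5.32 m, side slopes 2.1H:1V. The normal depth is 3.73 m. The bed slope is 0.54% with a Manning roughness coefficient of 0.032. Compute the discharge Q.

Q = 188 m³/s

With bottom width b = 5.32 m and side slope z = 2.1: A = (b + zy)y = (5.32 + 2.1×3.73)×3.73 = 49.06 m²; P = b + 2y√(1+z²) = 5.32 + 2×3.73×2.326 = 22.67 m.
Hydraulic radius R = A/P = 49.06/22.67 = 2.164 m.
Manning's equation: Q = (1/n) A R^(2/3) S^(1/2) = (1/0.032) × 49.06 × 2.164^(2/3) × 0.0054^(1/2) = 188 m³/s.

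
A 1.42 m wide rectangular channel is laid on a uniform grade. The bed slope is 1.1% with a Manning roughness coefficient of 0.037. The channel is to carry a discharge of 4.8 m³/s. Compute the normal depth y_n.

y_n = 1.86 m

Manning's equation rearranged: A R^(2/3) = nQ / (1·√S) = 0.037 × 4.8 / (√0.011) = 1.693.
Trying y = 2.2 m: A R^(2/3) = 2.063 — high.
Trying y = 1.31 m: A R^(2/3) = 1.109 — low.
Trying y = 1.86 m: A R^(2/3) = 1.694 — matches.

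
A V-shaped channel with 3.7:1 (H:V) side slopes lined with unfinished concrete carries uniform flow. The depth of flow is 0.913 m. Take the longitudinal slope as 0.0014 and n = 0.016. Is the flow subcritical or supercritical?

subcritical

For a triangular section with side slope z = 3.7: A = zy² = 3.7×0.913² = 3.084 m²; P = 2y√(1+z²) = 2×0.913×3.833 = 6.999 m.
Hydraulic radius R = A/P = 3.084/6.999 = 0.4407 m.
V = (1/n) R^(2/3) √S = (1/0.016) × 0.4407^(2/3) × √0.0014 = 1.354 m/s. Hydraulic depth D_h = A/T = 3.084/6.756 = 0.4565 m.
Froude number Fr = V/√(g·D_h) = 1.354/√(9.81×0.4565) = 0.64, which is less than 1, so the flow is subcritical.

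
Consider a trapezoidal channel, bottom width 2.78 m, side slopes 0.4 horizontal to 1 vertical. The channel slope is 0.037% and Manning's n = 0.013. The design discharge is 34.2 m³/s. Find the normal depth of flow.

Manning's equation rearranged: A R^(2/3) = nQ / (1·√S) = 0.013 × 34.2 / (√0.00037) = 23.11.
At y = 3.41 m: A R^(2/3) = 17.65 — too small.
At y = 3.98 m: A R^(2/3) = 23.13 — matches.

y_n = 3.98 m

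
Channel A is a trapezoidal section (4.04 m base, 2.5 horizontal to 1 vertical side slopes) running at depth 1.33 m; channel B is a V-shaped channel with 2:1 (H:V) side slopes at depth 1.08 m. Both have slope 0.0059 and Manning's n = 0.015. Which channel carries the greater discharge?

channel A

Channel A: With bottom width b = 4.04 m and side slope z = 2.5: A = (b + zy)y = (4.04 + 2.5×1.33)×1.33 = 9.795 m²; P = b + 2y√(1+z²) = 4.04 + 2×1.33×2.693 = 11.2 m. Hydraulic radius R = A/P = 9.795/11.2 = 0.8744 m. Q_A = (1/0.015)·9.795·0.8744^(2/3)·√0.0059 = 45.87 m³/s.
Channel B: For a triangular section with side slope z = 2: A = zy² = 2×1.08² = 2.333 m²; P = 2y√(1+z²) = 2×1.08×2.236 = 4.83 m. Hydraulic radius R = A/P = 2.333/4.83 = 0.483 m. Q_B = (1/0.015)·2.333·0.483^(2/3)·√0.0059 = 7.354 m³/s.
Q_A = 45.87 m³/s vs Q_B = 7.354 m³/s, so channel A carries more.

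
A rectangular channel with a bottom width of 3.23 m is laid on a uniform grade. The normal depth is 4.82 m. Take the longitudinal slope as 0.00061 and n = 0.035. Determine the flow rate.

Flow area A = b·y = 3.23 × 4.82 = 15.57 m². Wetted perimeter P = b + 2y = 3.23 + 2×4.82 = 12.87 m.
Hydraulic radius R = A/P = 15.57/12.87 = 1.21 m.
Manning's equation: Q = (1/n) A R^(2/3) S^(1/2) = (1/0.035) × 15.57 × 1.21^(2/3) × 0.00061^(1/2) = 12.5 m³/s.

Q = 12.5 m³/s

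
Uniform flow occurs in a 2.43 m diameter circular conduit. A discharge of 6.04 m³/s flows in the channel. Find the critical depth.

At critical depth, Q² T / (g A³) = 1, i.e. A³/T = Q²/g = 6.04²/9.81 = 3.719.
At y = 0.993 m: A³/T = 2.37 — short.
At y = 1.22 m: A³/T = 5.212 — over.
At y = 1.12 m: A³/T = 3.759 — ≈ 3.719.

y_c = 1.12 m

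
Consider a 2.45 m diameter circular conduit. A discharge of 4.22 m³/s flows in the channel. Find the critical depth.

At critical depth, Q² T / (g A³) = 1, i.e. A³/T = Q²/g = 4.22²/9.81 = 1.815.
Trying y = 1.15 m: A³/T = 4.199 — high.
Trying y = 0.924 m: A³/T = 1.814 — matches.

y_c = 0.924 m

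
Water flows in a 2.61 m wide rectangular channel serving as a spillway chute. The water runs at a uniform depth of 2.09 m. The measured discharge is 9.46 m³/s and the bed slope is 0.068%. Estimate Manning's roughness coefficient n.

n = 0.013

Flow area A = b·y = 2.61 × 2.09 = 5.455 m². Wetted perimeter P = b + 2y = 2.61 + 2×2.09 = 6.79 m.
Hydraulic radius R = A/P = 5.455/6.79 = 0.8034 m.
Rearranging Manning's equation: n = (1/Q) A R^(2/3) S^(1/2) = (1/9.46) × 5.455 × 0.8034^(2/3) × √0.00068 = 0.013.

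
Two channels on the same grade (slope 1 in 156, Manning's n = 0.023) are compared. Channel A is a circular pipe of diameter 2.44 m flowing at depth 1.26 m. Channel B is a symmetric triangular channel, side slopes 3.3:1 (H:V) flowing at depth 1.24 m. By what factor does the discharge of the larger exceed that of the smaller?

Channel A: For a circular section of diameter D = 2.44 m at depth y = 1.26 m, the central angle is θ = 2 arccos(1 − 2y/D) = 3.207 rad. Then A = (D²/8)(θ − sin θ) = 2.436 m² and P = Dθ/2 = 3.913 m. Hydraulic radius R = A/P = 2.436/3.913 = 0.6225 m. Q_A = (1/0.023)·2.436·0.6225^(2/3)·√0.00641 = 6.181 m³/s.
Channel B: For a triangular section with side slope z = 3.3: A = zy² = 3.3×1.24² = 5.074 m²; P = 2y√(1+z²) = 2×1.24×3.448 = 8.552 m. Hydraulic radius R = A/P = 5.074/8.552 = 0.5934 m. Q_B = (1/0.023)·5.074·0.5934^(2/3)·√0.00641 = 12.47 m³/s.
The larger discharge is 12.47 m³/s and the smaller is 6.181 m³/s; the ratio is 2.02.

2.02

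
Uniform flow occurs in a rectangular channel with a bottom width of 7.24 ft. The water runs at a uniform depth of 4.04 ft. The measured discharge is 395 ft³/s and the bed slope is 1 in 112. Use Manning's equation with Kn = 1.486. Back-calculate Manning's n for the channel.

Flow area A = b·y = 7.24 × 4.04 = 29.25 ft². Wetted perimeter P = b + 2y = 7.24 + 2×4.04 = 15.32 ft.
Hydraulic radius R = A/P = 29.25/15.32 = 1.909 ft.
Rearranging Manning's equation: n = (1.486/Q) A R^(2/3) S^(1/2) = (1.486/395) × 29.25 × 1.909^(2/3) × √0.008929 = 0.016.

n = 0.016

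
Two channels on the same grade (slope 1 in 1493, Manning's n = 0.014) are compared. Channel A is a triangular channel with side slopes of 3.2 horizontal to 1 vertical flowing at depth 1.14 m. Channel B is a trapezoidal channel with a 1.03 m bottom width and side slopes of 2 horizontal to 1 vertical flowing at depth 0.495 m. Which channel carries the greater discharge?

Channel A: For a triangular section with side slope z = 3.2: A = zy² = 3.2×1.14² = 4.159 m²; P = 2y√(1+z²) = 2×1.14×3.353 = 7.644 m. Hydraulic radius R = A/P = 4.159/7.644 = 0.5441 m. Q_A = (1/0.014)·4.159·0.5441^(2/3)·√0.0006698 = 5.123 m³/s.
Channel B: With bottom width b = 1.03 m and side slope z = 2: A = (b + zy)y = (1.03 + 2×0.495)×0.495 = 0.9999 m²; P = b + 2y√(1+z²) = 1.03 + 2×0.495×2.236 = 3.244 m. Hydraulic radius R = A/P = 0.9999/3.244 = 0.3083 m. Q_B = (1/0.014)·0.9999·0.3083^(2/3)·√0.0006698 = 0.8435 m³/s.
Q_A = 5.123 m³/s vs Q_B = 0.8435 m³/s, so channel A carries more.

channel A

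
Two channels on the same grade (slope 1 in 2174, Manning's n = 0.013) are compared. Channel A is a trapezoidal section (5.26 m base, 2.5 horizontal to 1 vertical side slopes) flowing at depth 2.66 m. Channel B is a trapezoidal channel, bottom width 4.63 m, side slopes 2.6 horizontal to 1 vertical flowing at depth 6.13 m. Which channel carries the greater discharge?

Channel A: With bottom width b = 5.26 m and side slope z = 2.5: A = (b + zy)y = (5.26 + 2.5×2.66)×2.66 = 31.68 m²; P = b + 2y√(1+z²) = 5.26 + 2×2.66×2.693 = 19.58 m. Hydraulic radius R = A/P = 31.68/19.58 = 1.618 m. Q_A = (1/0.013)·31.68·1.618^(2/3)·√0.00046 = 72.02 m³/s.
Channel B: With bottom width b = 4.63 m and side slope z = 2.6: A = (b + zy)y = (4.63 + 2.6×6.13)×6.13 = 126.1 m²; P = b + 2y√(1+z²) = 4.63 + 2×6.13×2.786 = 38.78 m. Hydraulic radius R = A/P = 126.1/38.78 = 3.251 m. Q_B = (1/0.013)·126.1·3.251^(2/3)·√0.00046 = 456.5 m³/s.
Q_A = 72.02 m³/s vs Q_B = 456.5 m³/s, so channel B carries more.

channel B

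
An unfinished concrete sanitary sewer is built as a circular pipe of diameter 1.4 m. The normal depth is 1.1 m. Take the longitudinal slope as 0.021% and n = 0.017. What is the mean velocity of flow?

For a circular section of diameter D = 1.4 m at depth y = 1.1 m, the central angle is θ = 2 arccos(1 − 2y/D) = 4.358 rad. Then A = (D²/8)(θ − sin θ) = 1.298 m² and P = Dθ/2 = 3.051 m.
Hydraulic radius R = A/P = 1.298/3.051 = 0.4253 m.
From Manning's equation, V = (1/n) R^(2/3) S^(1/2) = (1/0.017) × 0.4253^(2/3) × 0.00021^(1/2) = 0.482 m/s.

V = 0.482 m/s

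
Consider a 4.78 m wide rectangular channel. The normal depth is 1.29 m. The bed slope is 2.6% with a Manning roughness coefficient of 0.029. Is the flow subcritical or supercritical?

supercritical

Flow area A = b·y = 4.78 × 1.29 = 6.166 m². Wetted perimeter P = b + 2y = 4.78 + 2×1.29 = 7.36 m.
Hydraulic radius R = A/P = 6.166/7.36 = 0.8378 m.
V = (1/n) R^(2/3) √S = (1/0.029) × 0.8378^(2/3) × √0.026 = 4.941 m/s. Hydraulic depth D_h = A/T = 6.166/4.78 = 1.29 m.
Froude number Fr = V/√(g·D_h) = 4.941/√(9.81×1.29) = 1.39, which is greater than 1, so the flow is supercritical.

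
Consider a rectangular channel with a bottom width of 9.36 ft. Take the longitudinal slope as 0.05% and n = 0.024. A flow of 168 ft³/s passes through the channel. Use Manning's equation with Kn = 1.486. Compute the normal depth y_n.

y_n = 6.62 ft

Manning's equation rearranged: A R^(2/3) = nQ / (1.486·√S) = 0.024 × 168 / (1.486 × √0.0005) = 121.3.
At y = 5.66 ft: A R^(2/3) = 99.19 — low.
At y = 7.41 ft: A R^(2/3) = 140 — high.
At y = 6.62 ft: A R^(2/3) = 121.4 — close enough.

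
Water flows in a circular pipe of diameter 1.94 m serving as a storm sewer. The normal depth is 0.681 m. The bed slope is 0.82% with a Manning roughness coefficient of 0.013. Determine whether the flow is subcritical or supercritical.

For a circular section of diameter D = 1.94 m at depth y = 0.681 m, the central angle is θ = 2 arccos(1 − 2y/D) = 2.537 rad. Then A = (D²/8)(θ − sin θ) = 0.9257 m² and P = Dθ/2 = 2.46 m.
Hydraulic radius R = A/P = 0.9257/2.46 = 0.3762 m.
V = (1/n) R^(2/3) √S = (1/0.013) × 0.3762^(2/3) × √0.0082 = 3.63 m/s. Hydraulic depth D_h = A/T = 0.9257/1.852 = 0.4999 m.
Froude number Fr = V/√(g·D_h) = 3.63/√(9.81×0.4999) = 1.64, which is greater than 1, so the flow is supercritical.

supercritical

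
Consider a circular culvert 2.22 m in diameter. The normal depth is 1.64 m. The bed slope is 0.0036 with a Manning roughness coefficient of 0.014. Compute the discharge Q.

For a circular section of diameter D = 2.22 m at depth y = 1.64 m, the central angle is θ = 2 arccos(1 − 2y/D) = 4.137 rad. Then A = (D²/8)(θ − sin θ) = 3.066 m² and P = Dθ/2 = 4.592 m.
Hydraulic radius R = A/P = 3.066/4.592 = 0.6676 m.
Manning's equation: Q = (1/n) A R^(2/3) S^(1/2) = (1/0.014) × 3.066 × 0.6676^(2/3) × 0.0036^(1/2) = 10 m³/s.

Q = 10 m³/s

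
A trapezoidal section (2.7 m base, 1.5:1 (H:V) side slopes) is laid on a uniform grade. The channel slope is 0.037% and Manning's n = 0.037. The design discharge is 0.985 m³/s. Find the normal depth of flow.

Manning's equation rearranged: A R^(2/3) = nQ / (1·√S) = 0.037 × 0.985 / (√0.00037) = 1.895.
At y = 0.669 m: A R^(2/3) = 1.529 — short.
At y = 0.753 m: A R^(2/3) = 1.895 — ≈ 1.895.

y_n = 0.753 m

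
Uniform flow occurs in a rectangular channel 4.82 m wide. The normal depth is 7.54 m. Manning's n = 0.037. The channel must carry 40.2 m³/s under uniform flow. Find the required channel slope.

Flow area A = b·y = 4.82 × 7.54 = 36.34 m². Wetted perimeter P = b + 2y = 4.82 + 2×7.54 = 19.9 m.
Hydraulic radius R = A/P = 36.34/19.9 = 1.826 m.
From Manning's equation, S = [nQ / (1 A R^(2/3))]² = [0.037 × 40.2 / (1 × 36.34 × 1.826^(2/3))]² = 0.00075.

S = 0.00075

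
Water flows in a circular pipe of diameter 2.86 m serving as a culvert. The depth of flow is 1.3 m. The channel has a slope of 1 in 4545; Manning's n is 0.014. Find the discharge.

For a circular section of diameter D = 2.86 m at depth y = 1.3 m, the central angle is θ = 2 arccos(1 − 2y/D) = 2.96 rad. Then A = (D²/8)(θ − sin θ) = 2.841 m² and P = Dθ/2 = 4.232 m.
Hydraulic radius R = A/P = 2.841/4.232 = 0.6713 m.
Manning's equation: Q = (1/n) A R^(2/3) S^(1/2) = (1/0.014) × 2.841 × 0.6713^(2/3) × 0.00022^(1/2) = 2.31 m³/s.

Q = 2.31 m³/s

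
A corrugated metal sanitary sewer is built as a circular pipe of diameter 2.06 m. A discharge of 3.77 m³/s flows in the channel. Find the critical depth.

y_c = 0.918 m

At critical depth, Q² T / (g A³) = 1, i.e. A³/T = Q²/g = 3.77²/9.81 = 1.449.
Trying y = 1.11 m: A³/T = 2.989 — high.
Trying y = 0.78 m: A³/T = 0.7741 — low.
Trying y = 0.918 m: A³/T = 1.447 — ≈ 1.449.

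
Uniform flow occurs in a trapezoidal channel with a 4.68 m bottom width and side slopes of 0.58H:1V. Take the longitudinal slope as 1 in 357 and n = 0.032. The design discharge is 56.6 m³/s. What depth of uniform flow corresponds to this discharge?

Manning's equation rearranged: A R^(2/3) = nQ / (1·√S) = 0.032 × 56.6 / (√0.002801) = 34.22.
Try y = 2.52 m: A R^(2/3) = 20.04 — too small.
Try y = 3.44 m: A R^(2/3) = 34.2 — close enough.

y_n = 3.44 m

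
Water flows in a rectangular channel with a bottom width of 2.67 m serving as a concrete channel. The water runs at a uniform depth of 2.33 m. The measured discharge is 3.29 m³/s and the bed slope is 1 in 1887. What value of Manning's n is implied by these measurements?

Flow area A = b·y = 2.67 × 2.33 = 6.221 m². Wetted perimeter P = b + 2y = 2.67 + 2×2.33 = 7.33 m.
Hydraulic radius R = A/P = 6.221/7.33 = 0.8487 m.
Rearranging Manning's equation: n = (1/Q) A R^(2/3) S^(1/2) = (1/3.29) × 6.221 × 0.8487^(2/3) × √0.0005299 = 0.039.

n = 0.039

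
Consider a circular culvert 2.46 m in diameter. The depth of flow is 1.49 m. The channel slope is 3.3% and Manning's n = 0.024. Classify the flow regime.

supercritical

For a circular section of diameter D = 2.46 m at depth y = 1.49 m, the central angle is θ = 2 arccos(1 − 2y/D) = 3.568 rad. Then A = (D²/8)(θ − sin θ) = 3.011 m² and P = Dθ/2 = 4.388 m.
Hydraulic radius R = A/P = 3.011/4.388 = 0.6862 m.
V = (1/n) R^(2/3) √S = (1/0.024) × 0.6862^(2/3) × √0.033 = 5.889 m/s. Hydraulic depth D_h = A/T = 3.011/2.404 = 1.252 m.
Froude number Fr = V/√(g·D_h) = 5.889/√(9.81×1.252) = 1.68, which is greater than 1, so the flow is supercritical.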